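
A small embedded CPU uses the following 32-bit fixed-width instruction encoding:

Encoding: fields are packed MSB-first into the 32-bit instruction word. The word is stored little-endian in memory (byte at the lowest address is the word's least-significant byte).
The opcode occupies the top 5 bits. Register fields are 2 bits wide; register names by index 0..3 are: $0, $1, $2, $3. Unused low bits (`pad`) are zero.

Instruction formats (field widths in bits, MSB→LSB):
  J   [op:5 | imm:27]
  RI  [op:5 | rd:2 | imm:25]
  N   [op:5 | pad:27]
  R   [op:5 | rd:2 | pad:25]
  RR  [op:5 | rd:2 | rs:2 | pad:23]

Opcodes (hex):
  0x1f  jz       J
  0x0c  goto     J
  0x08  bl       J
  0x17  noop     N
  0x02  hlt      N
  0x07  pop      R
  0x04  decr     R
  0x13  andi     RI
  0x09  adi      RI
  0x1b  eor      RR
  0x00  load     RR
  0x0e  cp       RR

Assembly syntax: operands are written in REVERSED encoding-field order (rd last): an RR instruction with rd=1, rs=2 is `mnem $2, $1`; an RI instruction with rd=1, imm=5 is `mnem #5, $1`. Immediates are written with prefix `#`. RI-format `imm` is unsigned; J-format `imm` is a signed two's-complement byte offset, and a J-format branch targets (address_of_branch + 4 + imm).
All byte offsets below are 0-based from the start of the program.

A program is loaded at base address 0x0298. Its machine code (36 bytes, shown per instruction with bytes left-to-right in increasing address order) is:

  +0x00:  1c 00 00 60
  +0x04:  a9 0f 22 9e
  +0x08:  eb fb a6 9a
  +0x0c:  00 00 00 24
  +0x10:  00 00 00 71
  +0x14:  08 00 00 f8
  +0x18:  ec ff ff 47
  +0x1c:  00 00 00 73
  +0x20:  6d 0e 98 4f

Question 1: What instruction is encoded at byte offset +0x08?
[08] eb fb a6 9a → 0x9aa6fbeb
  top 5b → 0x13 → andi [RI]
  rd: (w>>25)&0x3=0x1 → $1
  imm: (w>>0)&0x1ffffff=0xa6fbeb → #10943467

andi #10943467, $1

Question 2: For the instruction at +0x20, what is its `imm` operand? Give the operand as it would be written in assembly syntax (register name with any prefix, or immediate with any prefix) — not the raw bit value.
off 0x20: read 6d 0e 98 4f as little → 0x4f980e6d
  top 5b → 0x9 → adi [RI]
  rd@[26:25]=0x3 ⇒ $3
  imm@[24:0]=0x1980e6d ⇒ #26742381

#26742381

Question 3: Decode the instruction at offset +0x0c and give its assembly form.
decr $2

+0x0c: 00 00 00 24 ⇒ word 0x24000000 (little)
  opcode bits[31:27]=0x4: decr/R
  [26:25] rd=2 = $2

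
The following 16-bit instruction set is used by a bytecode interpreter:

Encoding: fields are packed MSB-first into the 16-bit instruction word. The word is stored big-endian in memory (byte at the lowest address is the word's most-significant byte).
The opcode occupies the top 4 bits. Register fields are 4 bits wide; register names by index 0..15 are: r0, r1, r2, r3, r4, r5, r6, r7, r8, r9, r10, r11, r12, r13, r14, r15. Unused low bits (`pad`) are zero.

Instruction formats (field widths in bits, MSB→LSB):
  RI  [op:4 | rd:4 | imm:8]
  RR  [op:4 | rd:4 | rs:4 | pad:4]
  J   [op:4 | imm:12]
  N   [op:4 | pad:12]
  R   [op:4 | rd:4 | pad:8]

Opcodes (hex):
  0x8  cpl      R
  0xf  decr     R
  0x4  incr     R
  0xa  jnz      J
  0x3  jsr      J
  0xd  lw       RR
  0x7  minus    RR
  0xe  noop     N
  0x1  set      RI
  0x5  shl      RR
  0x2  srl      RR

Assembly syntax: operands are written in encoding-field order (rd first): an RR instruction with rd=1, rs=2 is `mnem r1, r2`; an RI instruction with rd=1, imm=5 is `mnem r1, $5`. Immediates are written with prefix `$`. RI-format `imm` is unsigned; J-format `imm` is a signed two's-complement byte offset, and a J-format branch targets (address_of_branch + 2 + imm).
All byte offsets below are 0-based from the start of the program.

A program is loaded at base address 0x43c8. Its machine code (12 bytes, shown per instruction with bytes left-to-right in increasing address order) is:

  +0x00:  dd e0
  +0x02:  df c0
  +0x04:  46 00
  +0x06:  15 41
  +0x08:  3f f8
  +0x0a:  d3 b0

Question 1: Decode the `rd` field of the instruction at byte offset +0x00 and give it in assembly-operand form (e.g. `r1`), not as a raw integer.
off 0x00: read dd e0 as big → 0xdde0
  top 4b → 0xd → lw [RR]
  rd@[11:8]=0xd ⇒ r13
  rs@[7:4]=0xe ⇒ r14

r13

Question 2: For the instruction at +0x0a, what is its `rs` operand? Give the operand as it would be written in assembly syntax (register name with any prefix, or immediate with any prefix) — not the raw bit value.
r11

[0a] d3 b0 → 0xd3b0
  top 4b → 0xd → lw [RR]
  rd: (w>>8)&0xf=0x3 → r3
  rs: (w>>4)&0xf=0xb → r11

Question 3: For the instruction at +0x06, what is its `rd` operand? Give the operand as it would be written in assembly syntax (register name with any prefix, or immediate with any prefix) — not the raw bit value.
r5

@+06  big-endian(15 41) = 0x1541
  top 4b → 0x1 → set [RI]
  [11:8] rd=5 = r5
  [7:0] imm=65 = $65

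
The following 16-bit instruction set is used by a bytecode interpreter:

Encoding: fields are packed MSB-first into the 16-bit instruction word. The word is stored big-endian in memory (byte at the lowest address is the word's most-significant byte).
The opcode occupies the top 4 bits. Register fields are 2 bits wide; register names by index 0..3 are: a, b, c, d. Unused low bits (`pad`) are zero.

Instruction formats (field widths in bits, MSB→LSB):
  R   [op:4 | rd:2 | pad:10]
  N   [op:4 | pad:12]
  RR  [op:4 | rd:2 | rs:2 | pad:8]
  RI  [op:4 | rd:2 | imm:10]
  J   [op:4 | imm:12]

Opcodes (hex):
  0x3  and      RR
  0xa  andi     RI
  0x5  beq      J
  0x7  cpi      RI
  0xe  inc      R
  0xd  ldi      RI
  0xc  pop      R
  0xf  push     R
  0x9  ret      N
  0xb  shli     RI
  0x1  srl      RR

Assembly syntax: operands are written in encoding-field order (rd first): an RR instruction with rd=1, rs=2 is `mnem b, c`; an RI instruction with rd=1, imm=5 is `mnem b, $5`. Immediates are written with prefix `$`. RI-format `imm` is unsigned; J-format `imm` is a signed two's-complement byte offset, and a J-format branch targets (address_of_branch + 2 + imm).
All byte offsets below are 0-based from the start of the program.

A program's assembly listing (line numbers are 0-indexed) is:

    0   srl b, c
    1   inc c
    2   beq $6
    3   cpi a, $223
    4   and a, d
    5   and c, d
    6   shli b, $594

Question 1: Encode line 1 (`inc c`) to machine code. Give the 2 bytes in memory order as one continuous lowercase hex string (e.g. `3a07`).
e800

line 1 (inc): pack op=0xe:4|rd=2:2|pad=0:10 = 0xe800; big→ e8 00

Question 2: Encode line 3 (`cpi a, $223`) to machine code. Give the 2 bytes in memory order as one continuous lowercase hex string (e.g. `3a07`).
70df

line 3 (cpi): pack op=0x7:4|rd=0:2|imm=223:10 = 0x70df; big→ 70 df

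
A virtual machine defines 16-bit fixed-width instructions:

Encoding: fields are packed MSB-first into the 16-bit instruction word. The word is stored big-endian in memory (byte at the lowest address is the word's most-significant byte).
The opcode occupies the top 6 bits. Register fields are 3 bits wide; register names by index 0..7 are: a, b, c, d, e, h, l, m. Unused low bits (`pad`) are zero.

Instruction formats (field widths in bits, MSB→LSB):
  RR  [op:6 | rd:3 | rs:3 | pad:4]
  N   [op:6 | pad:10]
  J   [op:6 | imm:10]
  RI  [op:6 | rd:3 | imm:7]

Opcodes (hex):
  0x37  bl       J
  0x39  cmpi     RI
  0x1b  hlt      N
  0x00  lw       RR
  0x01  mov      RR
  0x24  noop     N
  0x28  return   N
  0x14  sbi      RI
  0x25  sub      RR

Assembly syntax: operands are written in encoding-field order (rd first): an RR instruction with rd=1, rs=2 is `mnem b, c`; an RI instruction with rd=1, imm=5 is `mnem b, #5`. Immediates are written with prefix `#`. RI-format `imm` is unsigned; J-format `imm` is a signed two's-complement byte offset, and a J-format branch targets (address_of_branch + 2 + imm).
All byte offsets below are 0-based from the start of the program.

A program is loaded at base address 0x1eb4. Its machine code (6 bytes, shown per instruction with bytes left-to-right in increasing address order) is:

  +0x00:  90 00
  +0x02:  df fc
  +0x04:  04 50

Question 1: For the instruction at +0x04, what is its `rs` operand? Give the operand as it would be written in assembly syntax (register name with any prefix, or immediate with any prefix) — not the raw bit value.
[04] 04 50 → 0x0450
  op=0x0450>>10=0x1 ⇒ mov (RR)
  [9:7] rd=0 = a
  [6:4] rs=5 = h

h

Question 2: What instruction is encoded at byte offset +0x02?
bl #-4

+0x02: df fc ⇒ word 0xdffc (big)
  top 6b → 0x37 → bl [J]
  [9:0] imm=1020 (s10→-4) = #-4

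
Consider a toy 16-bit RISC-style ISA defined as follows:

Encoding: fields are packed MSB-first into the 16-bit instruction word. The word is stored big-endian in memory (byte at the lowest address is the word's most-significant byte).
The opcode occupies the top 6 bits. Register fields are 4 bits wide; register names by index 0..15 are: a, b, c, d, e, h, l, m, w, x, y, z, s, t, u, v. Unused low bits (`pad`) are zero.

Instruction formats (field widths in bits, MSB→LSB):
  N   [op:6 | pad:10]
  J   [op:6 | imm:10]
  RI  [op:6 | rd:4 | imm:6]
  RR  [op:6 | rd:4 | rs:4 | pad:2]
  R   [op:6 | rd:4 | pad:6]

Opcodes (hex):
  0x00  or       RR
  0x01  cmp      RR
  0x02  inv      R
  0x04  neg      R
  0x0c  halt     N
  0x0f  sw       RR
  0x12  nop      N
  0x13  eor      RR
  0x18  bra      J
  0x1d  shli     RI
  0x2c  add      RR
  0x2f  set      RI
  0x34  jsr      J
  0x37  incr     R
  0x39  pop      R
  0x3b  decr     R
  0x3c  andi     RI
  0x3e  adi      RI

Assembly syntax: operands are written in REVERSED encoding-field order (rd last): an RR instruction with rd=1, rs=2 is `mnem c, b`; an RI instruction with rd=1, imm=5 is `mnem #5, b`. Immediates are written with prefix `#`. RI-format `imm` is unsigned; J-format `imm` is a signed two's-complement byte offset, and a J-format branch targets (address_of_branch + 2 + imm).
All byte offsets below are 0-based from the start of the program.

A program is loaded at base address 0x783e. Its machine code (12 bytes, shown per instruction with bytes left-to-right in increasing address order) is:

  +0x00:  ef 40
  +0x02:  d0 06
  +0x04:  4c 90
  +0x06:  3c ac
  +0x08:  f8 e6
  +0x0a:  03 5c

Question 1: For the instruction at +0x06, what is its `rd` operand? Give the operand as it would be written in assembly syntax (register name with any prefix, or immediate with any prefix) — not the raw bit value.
c

[06] 3c ac → 0x3cac
  top 6b → 0xf → sw [RR]
  rd: (w>>6)&0xf=0x2 → c
  rs: (w>>2)&0xf=0xb → z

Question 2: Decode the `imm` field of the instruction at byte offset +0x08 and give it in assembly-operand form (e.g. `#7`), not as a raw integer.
@+08  big-endian(f8 e6) = 0xf8e6
  top 6b → 0x3e → adi [RI]
  rd: (w>>6)&0xf=0x3 → d
  imm: (w>>0)&0x3f=0x26 → #38

#38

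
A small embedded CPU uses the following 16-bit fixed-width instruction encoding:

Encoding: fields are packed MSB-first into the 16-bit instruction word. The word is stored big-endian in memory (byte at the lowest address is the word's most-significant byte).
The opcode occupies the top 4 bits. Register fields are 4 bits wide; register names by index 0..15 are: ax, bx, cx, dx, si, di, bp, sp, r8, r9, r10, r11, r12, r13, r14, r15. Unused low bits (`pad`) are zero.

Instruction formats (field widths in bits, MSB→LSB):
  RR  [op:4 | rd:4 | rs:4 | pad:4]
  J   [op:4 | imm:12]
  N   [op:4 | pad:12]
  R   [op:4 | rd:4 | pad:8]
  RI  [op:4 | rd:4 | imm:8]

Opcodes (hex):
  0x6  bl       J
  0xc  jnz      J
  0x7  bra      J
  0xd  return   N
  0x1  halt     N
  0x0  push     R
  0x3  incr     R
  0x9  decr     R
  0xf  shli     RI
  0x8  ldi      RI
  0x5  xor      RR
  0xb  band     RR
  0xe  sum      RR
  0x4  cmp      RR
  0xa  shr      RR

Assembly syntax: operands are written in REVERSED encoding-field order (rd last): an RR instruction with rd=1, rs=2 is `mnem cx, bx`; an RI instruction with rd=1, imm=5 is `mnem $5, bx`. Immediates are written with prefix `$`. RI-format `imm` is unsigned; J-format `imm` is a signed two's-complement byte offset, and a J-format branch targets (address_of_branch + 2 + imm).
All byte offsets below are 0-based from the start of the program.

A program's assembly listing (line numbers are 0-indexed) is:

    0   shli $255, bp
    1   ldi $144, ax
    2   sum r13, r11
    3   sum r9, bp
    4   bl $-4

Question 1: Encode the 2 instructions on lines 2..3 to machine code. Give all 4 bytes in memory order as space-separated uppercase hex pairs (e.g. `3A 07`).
EB D0 E6 90

2. sum fields op=0xe:4|rd=11:4|rs=13:4|pad=0:4 → word ebd0h → eb d0
3. sum fields op=0xe:4|rd=6:4|rs=9:4|pad=0:4 → word e690h → e6 90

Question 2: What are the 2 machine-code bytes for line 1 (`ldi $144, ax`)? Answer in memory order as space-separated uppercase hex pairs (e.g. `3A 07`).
1. ldi fields op=0x8:4|rd=0:4|imm=144:8 → word 8090h → 80 90

80 90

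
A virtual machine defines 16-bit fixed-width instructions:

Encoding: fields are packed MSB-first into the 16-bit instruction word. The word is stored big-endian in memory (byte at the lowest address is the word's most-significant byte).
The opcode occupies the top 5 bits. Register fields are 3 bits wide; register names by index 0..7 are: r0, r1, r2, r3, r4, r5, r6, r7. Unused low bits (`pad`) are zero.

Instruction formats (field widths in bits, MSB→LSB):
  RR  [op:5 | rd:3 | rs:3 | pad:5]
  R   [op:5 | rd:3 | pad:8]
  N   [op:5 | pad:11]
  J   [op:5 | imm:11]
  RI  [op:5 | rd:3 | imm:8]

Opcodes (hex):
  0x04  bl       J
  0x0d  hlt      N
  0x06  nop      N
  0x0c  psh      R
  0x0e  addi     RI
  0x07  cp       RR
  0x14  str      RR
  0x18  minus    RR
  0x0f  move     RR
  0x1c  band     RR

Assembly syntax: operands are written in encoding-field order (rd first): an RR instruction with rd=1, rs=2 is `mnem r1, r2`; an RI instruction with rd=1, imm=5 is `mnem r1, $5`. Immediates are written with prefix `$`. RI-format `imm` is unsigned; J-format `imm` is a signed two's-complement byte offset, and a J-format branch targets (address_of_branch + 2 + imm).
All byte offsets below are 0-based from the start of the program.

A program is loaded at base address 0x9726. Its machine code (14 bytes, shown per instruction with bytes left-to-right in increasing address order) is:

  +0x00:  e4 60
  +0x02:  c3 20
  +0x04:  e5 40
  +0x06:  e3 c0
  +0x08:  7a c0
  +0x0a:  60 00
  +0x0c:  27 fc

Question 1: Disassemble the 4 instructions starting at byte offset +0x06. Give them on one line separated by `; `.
band r3, r6; move r2, r6; psh r0; bl $-4

@+06  big-endian(e3 c0) = 0xe3c0
  op=0xe3c0>>11=0x1c ⇒ band (RR)
  rd@[10:8]=0x3 ⇒ r3
  rs@[7:5]=0x6 ⇒ r6
@+08  big-endian(7a c0) = 0x7ac0
  op=0x7ac0>>11=0xf ⇒ move (RR)
  rd@[10:8]=0x2 ⇒ r2
  rs@[7:5]=0x6 ⇒ r6
@+0a  big-endian(60 00) = 0x6000
  op=0x6000>>11=0xc ⇒ psh (R)
  rd@[10:8]=0x0 ⇒ r0
@+0c  big-endian(27 fc) = 0x27fc
  op=0x27fc>>11=0x4 ⇒ bl (J)
  imm@[10:0]=0x7fc (s11→-4) ⇒ $-4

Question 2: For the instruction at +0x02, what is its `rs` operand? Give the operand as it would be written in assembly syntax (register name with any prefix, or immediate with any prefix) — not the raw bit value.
off 0x02: read c3 20 as big → 0xc320
  top 5b → 0x18 → minus [RR]
  rd: (w>>8)&0x7=0x3 → r3
  rs: (w>>5)&0x7=0x1 → r1

r1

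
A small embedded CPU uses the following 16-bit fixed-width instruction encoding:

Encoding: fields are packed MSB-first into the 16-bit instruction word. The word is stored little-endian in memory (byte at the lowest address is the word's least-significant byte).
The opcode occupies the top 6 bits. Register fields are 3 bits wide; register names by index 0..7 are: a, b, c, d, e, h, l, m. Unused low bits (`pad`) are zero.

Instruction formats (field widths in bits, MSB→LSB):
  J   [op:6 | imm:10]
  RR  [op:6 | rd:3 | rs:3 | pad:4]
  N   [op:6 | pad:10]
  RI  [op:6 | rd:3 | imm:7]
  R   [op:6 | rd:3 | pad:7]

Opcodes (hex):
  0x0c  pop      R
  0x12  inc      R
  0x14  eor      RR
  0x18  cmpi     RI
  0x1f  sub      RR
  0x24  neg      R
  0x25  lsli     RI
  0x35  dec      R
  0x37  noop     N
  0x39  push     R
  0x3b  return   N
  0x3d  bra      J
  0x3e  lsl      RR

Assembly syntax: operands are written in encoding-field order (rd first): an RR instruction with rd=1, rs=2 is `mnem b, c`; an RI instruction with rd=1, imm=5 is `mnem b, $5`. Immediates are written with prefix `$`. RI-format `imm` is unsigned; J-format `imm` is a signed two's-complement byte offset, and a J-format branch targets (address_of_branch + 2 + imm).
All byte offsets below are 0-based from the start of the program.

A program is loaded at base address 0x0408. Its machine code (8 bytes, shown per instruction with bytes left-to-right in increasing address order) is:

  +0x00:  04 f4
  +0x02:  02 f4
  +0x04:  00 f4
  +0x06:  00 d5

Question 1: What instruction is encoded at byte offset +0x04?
bra $0

off 0x04: read 00 f4 as little → 0xf400
  op=0xf400>>10=0x3d ⇒ bra (J)
  imm: (w>>0)&0x3ff=0x0 → $0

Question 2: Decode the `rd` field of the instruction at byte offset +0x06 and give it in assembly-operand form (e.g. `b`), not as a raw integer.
c

+0x06: 00 d5 ⇒ word 0xd500 (little)
  opcode bits[15:10]=0x35: dec/R
  rd: (w>>7)&0x7=0x2 → c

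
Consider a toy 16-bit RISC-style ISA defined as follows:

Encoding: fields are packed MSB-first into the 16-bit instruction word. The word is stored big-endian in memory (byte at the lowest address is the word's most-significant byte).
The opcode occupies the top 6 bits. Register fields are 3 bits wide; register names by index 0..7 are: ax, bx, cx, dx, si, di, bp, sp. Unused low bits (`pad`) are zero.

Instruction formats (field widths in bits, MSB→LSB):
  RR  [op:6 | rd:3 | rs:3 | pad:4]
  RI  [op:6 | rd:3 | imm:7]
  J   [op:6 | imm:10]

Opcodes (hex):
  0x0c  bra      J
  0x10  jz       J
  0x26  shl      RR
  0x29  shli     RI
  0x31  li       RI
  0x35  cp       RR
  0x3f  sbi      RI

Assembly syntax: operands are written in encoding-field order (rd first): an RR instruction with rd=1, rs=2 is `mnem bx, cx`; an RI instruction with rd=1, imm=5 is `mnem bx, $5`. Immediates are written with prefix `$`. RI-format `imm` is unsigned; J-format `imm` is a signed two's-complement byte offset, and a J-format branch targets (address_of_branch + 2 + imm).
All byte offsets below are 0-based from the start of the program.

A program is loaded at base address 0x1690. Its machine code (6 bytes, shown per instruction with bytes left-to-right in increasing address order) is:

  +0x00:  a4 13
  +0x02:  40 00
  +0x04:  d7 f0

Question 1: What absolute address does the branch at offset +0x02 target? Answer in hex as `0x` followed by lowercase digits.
0x1694

+0x02: 40 00 ⇒ word 0x4000 (big)
  top 6b → 0x10 → jz [J]
  imm@[9:0]=0x0 ⇒ $0
  target = base 0x1690 + off 0x02 + 2 + imm 0 = 0x1694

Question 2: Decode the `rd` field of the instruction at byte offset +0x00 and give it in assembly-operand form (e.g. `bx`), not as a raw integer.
+0x00: a4 13 ⇒ word 0xa413 (big)
  top 6b → 0x29 → shli [RI]
  [9:7] rd=0 = ax
  [6:0] imm=19 = $19

ax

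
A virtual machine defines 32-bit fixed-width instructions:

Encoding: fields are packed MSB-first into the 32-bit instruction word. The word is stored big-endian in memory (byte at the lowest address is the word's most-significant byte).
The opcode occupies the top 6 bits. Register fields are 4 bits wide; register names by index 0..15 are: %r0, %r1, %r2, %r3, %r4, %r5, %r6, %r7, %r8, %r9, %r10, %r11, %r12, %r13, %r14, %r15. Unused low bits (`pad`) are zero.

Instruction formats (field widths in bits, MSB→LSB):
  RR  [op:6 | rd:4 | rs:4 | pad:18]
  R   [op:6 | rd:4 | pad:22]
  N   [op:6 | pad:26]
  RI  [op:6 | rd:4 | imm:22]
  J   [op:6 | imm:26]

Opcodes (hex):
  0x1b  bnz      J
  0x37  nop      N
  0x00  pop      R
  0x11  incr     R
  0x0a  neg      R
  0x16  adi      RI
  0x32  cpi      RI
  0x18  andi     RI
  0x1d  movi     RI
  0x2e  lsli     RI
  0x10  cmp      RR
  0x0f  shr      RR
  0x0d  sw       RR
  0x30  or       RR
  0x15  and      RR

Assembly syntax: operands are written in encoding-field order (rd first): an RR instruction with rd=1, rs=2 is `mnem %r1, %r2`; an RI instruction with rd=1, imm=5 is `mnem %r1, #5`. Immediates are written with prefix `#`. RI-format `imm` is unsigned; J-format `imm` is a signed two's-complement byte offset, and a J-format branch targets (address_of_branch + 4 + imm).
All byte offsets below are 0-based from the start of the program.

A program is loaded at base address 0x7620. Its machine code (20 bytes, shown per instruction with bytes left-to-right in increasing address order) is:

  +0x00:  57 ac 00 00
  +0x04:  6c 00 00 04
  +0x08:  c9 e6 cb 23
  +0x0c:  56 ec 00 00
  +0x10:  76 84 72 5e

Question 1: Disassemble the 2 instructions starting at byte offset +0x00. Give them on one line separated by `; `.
off 0x00: read 57 ac 00 00 as big → 0x57ac0000
  opcode bits[31:26]=0x15: and/RR
  rd@[25:22]=0xe ⇒ %r14
  rs@[21:18]=0xb ⇒ %r11
off 0x04: read 6c 00 00 04 as big → 0x6c000004
  opcode bits[31:26]=0x1b: bnz/J
  imm@[25:0]=0x4 ⇒ #4

and %r14, %r11; bnz #4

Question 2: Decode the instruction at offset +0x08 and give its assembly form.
@+08  big-endian(c9 e6 cb 23) = 0xc9e6cb23
  top 6b → 0x32 → cpi [RI]
  [25:22] rd=7 = %r7
  [21:0] imm=2542371 = #2542371

cpi %r7, #2542371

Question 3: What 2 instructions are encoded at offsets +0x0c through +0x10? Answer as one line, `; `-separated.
and %r11, %r11; movi %r10, #291422

off 0x0c: read 56 ec 00 00 as big → 0x56ec0000
  opcode bits[31:26]=0x15: and/RR
  rd: (w>>22)&0xf=0xb → %r11
  rs: (w>>18)&0xf=0xb → %r11
off 0x10: read 76 84 72 5e as big → 0x7684725e
  opcode bits[31:26]=0x1d: movi/RI
  rd: (w>>22)&0xf=0xa → %r10
  imm: (w>>0)&0x3fffff=0x4725e → #291422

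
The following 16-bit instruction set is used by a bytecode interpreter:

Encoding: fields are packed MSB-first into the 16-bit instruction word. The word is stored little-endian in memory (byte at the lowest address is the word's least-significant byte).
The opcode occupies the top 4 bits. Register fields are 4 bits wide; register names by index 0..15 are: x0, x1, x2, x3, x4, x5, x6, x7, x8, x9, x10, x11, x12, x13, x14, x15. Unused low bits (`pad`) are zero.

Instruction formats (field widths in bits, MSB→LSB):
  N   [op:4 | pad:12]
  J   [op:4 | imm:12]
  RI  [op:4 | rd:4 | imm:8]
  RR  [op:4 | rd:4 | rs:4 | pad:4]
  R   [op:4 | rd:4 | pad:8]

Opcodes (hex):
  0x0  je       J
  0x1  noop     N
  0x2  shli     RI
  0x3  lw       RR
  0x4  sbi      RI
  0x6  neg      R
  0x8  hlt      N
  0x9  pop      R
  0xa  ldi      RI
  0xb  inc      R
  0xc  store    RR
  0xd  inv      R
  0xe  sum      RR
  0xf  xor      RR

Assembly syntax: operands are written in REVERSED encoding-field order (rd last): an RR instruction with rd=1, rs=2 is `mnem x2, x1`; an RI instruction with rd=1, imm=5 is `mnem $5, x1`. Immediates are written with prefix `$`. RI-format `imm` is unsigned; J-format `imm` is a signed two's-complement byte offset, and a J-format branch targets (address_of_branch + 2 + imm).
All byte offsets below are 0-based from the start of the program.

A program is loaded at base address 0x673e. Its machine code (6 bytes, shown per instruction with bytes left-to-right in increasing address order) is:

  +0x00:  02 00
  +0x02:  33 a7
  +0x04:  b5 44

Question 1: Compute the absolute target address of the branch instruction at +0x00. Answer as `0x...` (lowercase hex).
+0x00: 02 00 ⇒ word 0x0002 (little)
  opcode bits[15:12]=0x0: je/J
  [11:0] imm=2 = $2
  target = base 0x673e + off 0x00 + 2 + imm 2 = 0x6742

0x6742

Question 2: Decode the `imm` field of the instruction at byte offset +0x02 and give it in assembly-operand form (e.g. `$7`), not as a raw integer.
+0x02: 33 a7 ⇒ word 0xa733 (little)
  opcode bits[15:12]=0xa: ldi/RI
  rd@[11:8]=0x7 ⇒ x7
  imm@[7:0]=0x33 ⇒ $51

$51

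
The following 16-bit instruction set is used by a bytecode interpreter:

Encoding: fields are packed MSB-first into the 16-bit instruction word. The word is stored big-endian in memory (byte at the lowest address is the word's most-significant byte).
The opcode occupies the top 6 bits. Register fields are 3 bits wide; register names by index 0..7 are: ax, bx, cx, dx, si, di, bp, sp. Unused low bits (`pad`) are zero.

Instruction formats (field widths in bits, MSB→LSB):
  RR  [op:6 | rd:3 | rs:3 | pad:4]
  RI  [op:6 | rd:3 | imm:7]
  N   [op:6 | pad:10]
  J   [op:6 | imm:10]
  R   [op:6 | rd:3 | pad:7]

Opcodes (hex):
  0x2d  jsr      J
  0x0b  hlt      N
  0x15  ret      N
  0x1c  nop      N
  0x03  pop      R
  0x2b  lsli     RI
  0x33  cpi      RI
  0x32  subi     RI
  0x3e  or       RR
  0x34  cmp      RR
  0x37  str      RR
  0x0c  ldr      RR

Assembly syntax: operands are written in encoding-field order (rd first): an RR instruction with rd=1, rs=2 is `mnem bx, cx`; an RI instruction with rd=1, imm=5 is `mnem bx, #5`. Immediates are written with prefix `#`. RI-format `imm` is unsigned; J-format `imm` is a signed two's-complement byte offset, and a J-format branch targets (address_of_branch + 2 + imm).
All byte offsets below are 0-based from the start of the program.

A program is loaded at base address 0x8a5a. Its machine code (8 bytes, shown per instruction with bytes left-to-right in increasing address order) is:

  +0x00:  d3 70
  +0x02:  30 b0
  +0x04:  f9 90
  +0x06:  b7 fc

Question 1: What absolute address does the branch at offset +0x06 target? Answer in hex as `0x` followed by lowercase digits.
off 0x06: read b7 fc as big → 0xb7fc
  op=0xb7fc>>10=0x2d ⇒ jsr (J)
  imm: (w>>0)&0x3ff=0x3fc (s10→-4) → #-4
  target = base 0x8a5a + off 0x06 + 2 + imm -4 = 0x8a5e

0x8a5e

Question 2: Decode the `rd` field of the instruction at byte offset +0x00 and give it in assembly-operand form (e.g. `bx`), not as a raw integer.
+0x00: d3 70 ⇒ word 0xd370 (big)
  op=0xd370>>10=0x34 ⇒ cmp (RR)
  rd@[9:7]=0x6 ⇒ bp
  rs@[6:4]=0x7 ⇒ sp

bp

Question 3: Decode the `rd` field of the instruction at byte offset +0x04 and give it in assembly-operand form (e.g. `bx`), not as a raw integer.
dx

@+04  big-endian(f9 90) = 0xf990
  top 6b → 0x3e → or [RR]
  rd: (w>>7)&0x7=0x3 → dx
  rs: (w>>4)&0x7=0x1 → bx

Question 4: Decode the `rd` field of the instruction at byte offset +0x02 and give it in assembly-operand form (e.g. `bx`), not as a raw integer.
bx

@+02  big-endian(30 b0) = 0x30b0
  top 6b → 0xc → ldr [RR]
  rd@[9:7]=0x1 ⇒ bx
  rs@[6:4]=0x3 ⇒ dx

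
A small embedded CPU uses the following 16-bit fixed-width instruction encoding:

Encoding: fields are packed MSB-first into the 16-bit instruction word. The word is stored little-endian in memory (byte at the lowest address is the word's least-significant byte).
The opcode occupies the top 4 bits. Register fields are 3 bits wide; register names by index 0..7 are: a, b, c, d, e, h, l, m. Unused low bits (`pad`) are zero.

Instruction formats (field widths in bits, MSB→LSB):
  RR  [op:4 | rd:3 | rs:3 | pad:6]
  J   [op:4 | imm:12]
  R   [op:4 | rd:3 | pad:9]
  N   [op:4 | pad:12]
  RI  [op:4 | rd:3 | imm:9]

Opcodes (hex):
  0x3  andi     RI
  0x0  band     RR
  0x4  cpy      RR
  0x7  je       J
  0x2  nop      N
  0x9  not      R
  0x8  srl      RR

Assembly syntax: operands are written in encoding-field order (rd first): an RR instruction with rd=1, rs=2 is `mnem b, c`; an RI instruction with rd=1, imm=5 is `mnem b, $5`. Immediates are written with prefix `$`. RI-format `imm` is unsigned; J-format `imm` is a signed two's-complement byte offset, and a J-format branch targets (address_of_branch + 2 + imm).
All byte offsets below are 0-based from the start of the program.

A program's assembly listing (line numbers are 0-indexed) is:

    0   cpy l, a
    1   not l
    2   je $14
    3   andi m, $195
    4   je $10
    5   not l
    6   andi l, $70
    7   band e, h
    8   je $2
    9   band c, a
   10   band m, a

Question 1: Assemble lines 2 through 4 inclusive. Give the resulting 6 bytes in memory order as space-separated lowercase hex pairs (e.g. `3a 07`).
line 2 (je): pack op=0x7:4|imm=14:12 = 0x700e; little→ 0e 70
line 3 (andi): pack op=0x3:4|rd=7:3|imm=195:9 = 0x3ec3; little→ c3 3e
line 4 (je): pack op=0x7:4|imm=10:12 = 0x700a; little→ 0a 70

0e 70 c3 3e 0a 70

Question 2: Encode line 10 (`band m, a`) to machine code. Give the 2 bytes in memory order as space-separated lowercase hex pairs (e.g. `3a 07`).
00 0e

10. band fields op=0x0:4|rd=7:3|rs=0:3|pad=0:6 → word 0e00h → 00 0e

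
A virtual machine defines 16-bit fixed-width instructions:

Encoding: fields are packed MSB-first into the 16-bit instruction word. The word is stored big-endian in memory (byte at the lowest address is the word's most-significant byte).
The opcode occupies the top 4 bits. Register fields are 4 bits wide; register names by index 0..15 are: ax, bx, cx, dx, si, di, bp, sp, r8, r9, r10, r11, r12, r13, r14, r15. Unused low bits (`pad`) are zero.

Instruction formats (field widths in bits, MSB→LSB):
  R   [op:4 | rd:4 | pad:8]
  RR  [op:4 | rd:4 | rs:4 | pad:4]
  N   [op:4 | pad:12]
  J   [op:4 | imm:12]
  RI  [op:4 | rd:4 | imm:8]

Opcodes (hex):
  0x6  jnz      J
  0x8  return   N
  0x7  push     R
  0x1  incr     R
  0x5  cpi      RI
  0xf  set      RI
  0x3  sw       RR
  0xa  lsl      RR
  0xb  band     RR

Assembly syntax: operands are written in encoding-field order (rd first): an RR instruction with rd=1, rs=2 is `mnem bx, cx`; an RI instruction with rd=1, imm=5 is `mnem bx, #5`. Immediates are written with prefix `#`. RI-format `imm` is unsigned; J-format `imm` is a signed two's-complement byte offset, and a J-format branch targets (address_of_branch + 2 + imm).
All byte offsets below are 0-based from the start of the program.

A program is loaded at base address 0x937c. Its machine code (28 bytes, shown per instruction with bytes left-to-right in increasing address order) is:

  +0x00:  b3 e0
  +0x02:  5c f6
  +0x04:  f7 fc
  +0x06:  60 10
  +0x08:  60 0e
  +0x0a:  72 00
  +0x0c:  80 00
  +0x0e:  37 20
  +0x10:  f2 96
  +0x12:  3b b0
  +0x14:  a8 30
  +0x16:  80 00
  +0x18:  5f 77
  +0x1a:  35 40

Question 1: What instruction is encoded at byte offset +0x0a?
push cx

+0x0a: 72 00 ⇒ word 0x7200 (big)
  op=0x7200>>12=0x7 ⇒ push (R)
  rd: (w>>8)&0xf=0x2 → cx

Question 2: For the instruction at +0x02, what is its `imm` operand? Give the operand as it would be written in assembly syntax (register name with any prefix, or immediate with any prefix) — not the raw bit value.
@+02  big-endian(5c f6) = 0x5cf6
  top 4b → 0x5 → cpi [RI]
  rd@[11:8]=0xc ⇒ r12
  imm@[7:0]=0xf6 ⇒ #246

#246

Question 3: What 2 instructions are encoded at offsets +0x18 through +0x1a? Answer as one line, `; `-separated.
cpi r15, #119; sw di, si

off 0x18: read 5f 77 as big → 0x5f77
  opcode bits[15:12]=0x5: cpi/RI
  [11:8] rd=15 = r15
  [7:0] imm=119 = #119
off 0x1a: read 35 40 as big → 0x3540
  opcode bits[15:12]=0x3: sw/RR
  [11:8] rd=5 = di
  [7:4] rs=4 = si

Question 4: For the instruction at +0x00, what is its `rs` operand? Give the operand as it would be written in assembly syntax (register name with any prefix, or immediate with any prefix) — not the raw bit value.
r14

[00] b3 e0 → 0xb3e0
  opcode bits[15:12]=0xb: band/RR
  rd: (w>>8)&0xf=0x3 → dx
  rs: (w>>4)&0xf=0xe → r14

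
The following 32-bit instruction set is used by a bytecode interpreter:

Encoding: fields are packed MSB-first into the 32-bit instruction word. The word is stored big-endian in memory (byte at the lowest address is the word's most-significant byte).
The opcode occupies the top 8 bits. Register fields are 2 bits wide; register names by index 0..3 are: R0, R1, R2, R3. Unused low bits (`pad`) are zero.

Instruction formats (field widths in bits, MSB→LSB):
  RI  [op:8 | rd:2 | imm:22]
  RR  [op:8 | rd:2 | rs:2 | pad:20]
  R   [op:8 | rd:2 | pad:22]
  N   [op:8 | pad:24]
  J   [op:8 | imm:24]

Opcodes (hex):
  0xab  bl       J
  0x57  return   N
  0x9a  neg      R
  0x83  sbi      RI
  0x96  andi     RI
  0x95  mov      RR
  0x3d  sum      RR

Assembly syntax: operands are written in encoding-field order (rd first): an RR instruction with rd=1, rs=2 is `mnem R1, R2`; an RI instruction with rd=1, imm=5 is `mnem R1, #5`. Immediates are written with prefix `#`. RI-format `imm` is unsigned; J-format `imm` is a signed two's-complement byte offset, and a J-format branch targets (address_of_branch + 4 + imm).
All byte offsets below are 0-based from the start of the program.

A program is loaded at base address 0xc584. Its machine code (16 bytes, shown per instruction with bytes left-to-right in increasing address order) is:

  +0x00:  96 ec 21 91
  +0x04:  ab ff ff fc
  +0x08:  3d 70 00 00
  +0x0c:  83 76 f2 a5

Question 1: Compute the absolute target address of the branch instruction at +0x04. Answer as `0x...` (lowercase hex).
0xc588

@+04  big-endian(ab ff ff fc) = 0xabfffffc
  top 8b → 0xab → bl [J]
  imm: (w>>0)&0xffffff=0xfffffc (s24→-4) → #-4
  target = base 0xc584 + off 0x04 + 4 + imm -4 = 0xc588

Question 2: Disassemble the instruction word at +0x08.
@+08  big-endian(3d 70 00 00) = 0x3d700000
  op=0x3d700000>>24=0x3d ⇒ sum (RR)
  rd: (w>>22)&0x3=0x1 → R1
  rs: (w>>20)&0x3=0x3 → R3

sum R1, R3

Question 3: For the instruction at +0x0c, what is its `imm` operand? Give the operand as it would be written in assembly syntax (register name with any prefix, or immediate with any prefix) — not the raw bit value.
@+0c  big-endian(83 76 f2 a5) = 0x8376f2a5
  top 8b → 0x83 → sbi [RI]
  rd: (w>>22)&0x3=0x1 → R1
  imm: (w>>0)&0x3fffff=0x36f2a5 → #3601061

#3601061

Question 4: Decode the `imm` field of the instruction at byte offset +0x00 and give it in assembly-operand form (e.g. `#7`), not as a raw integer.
#2892177

[00] 96 ec 21 91 → 0x96ec2191
  top 8b → 0x96 → andi [RI]
  [23:22] rd=3 = R3
  [21:0] imm=2892177 = #2892177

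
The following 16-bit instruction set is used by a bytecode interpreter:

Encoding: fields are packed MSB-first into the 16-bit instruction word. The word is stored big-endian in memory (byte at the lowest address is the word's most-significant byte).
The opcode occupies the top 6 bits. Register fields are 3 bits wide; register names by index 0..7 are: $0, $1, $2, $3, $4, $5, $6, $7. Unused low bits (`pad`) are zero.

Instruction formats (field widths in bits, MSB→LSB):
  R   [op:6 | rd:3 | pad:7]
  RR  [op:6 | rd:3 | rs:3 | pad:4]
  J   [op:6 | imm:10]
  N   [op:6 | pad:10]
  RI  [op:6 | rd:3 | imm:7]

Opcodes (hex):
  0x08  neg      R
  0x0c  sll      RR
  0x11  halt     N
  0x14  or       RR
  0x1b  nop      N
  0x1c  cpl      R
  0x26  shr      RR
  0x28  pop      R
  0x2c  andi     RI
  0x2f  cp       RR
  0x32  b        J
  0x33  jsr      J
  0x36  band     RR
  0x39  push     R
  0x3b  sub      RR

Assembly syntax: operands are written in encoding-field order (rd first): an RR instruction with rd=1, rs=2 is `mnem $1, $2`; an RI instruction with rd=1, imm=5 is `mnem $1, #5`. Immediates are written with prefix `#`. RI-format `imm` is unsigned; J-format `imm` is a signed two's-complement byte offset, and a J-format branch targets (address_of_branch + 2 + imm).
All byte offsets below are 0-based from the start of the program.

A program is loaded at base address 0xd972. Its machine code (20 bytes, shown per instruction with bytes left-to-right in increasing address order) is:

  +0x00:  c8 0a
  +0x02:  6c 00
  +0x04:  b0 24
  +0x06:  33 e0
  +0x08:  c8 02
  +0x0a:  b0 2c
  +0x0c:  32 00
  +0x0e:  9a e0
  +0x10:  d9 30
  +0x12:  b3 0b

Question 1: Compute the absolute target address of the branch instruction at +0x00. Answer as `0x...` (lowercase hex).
off 0x00: read c8 0a as big → 0xc80a
  opcode bits[15:10]=0x32: b/J
  imm@[9:0]=0xa ⇒ #10
  target = base 0xd972 + off 0x00 + 2 + imm 10 = 0xd97e

0xd97e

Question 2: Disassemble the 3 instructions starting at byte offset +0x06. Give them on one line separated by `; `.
[06] 33 e0 → 0x33e0
  opcode bits[15:10]=0xc: sll/RR
  [9:7] rd=7 = $7
  [6:4] rs=6 = $6
[08] c8 02 → 0xc802
  opcode bits[15:10]=0x32: b/J
  [9:0] imm=2 = #2
[0a] b0 2c → 0xb02c
  opcode bits[15:10]=0x2c: andi/RI
  [9:7] rd=0 = $0
  [6:0] imm=44 = #44

sll $7, $6; b #2; andi $0, #44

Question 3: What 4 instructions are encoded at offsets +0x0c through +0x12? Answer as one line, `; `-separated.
@+0c  big-endian(32 00) = 0x3200
  top 6b → 0xc → sll [RR]
  [9:7] rd=4 = $4
  [6:4] rs=0 = $0
@+0e  big-endian(9a e0) = 0x9ae0
  top 6b → 0x26 → shr [RR]
  [9:7] rd=5 = $5
  [6:4] rs=6 = $6
@+10  big-endian(d9 30) = 0xd930
  top 6b → 0x36 → band [RR]
  [9:7] rd=2 = $2
  [6:4] rs=3 = $3
@+12  big-endian(b3 0b) = 0xb30b
  top 6b → 0x2c → andi [RI]
  [9:7] rd=6 = $6
  [6:0] imm=11 = #11

sll $4, $0; shr $5, $6; band $2, $3; andi $6, #11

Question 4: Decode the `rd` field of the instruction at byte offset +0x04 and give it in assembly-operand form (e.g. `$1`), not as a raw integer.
+0x04: b0 24 ⇒ word 0xb024 (big)
  top 6b → 0x2c → andi [RI]
  [9:7] rd=0 = $0
  [6:0] imm=36 = #36

$0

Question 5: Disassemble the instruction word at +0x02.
nop

[02] 6c 00 → 0x6c00
  opcode bits[15:10]=0x1b: nop/N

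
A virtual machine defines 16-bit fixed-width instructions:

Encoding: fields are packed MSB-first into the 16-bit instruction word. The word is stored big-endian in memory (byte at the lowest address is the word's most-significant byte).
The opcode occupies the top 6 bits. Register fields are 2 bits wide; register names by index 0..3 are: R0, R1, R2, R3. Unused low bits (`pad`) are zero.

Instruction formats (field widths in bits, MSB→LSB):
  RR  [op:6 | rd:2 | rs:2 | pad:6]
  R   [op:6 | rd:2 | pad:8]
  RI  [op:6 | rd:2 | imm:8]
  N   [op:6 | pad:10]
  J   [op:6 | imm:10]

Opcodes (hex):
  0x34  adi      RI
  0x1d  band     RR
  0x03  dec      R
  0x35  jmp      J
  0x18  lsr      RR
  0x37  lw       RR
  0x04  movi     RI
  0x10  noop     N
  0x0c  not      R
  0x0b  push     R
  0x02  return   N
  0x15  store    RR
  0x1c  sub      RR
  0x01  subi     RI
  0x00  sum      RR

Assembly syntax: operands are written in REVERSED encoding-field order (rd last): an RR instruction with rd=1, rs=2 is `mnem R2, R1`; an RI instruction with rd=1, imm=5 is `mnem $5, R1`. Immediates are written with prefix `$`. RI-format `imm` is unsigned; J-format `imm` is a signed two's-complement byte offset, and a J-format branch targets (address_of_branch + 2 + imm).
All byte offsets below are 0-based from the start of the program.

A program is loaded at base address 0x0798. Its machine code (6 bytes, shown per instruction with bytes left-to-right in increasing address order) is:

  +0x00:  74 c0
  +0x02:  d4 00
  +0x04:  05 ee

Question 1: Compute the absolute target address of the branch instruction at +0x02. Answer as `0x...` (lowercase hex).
+0x02: d4 00 ⇒ word 0xd400 (big)
  top 6b → 0x35 → jmp [J]
  [9:0] imm=0 = $0
  target = base 0x0798 + off 0x02 + 2 + imm 0 = 0x079c

0x079c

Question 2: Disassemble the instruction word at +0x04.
subi $238, R1

+0x04: 05 ee ⇒ word 0x05ee (big)
  op=0x05ee>>10=0x1 ⇒ subi (RI)
  rd@[9:8]=0x1 ⇒ R1
  imm@[7:0]=0xee ⇒ $238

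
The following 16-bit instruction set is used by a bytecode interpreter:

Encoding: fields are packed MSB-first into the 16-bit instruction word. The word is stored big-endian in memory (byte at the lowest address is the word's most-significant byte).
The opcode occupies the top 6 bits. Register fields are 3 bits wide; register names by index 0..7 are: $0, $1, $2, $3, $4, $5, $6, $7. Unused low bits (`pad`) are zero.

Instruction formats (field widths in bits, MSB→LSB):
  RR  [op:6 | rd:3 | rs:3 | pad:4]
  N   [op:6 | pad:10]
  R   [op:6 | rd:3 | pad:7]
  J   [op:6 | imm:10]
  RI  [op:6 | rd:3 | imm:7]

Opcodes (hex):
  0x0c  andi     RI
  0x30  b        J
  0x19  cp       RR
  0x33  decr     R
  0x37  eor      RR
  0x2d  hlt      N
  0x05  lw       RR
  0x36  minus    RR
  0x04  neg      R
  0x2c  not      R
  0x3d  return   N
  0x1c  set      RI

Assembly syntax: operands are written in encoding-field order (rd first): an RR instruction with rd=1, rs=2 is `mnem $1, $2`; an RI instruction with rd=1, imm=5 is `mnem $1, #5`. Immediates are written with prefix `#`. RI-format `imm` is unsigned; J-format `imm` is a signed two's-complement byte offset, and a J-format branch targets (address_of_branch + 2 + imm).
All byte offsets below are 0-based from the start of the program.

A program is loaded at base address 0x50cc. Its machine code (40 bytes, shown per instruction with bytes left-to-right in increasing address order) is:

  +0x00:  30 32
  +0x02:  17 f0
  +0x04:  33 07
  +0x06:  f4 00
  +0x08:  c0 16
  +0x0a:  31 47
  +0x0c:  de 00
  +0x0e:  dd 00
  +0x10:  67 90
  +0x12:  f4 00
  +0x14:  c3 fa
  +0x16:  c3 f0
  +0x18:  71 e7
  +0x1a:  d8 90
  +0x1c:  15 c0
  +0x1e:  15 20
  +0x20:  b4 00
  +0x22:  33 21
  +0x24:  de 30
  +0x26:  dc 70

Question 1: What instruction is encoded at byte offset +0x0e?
eor $2, $0

+0x0e: dd 00 ⇒ word 0xdd00 (big)
  opcode bits[15:10]=0x37: eor/RR
  rd@[9:7]=0x2 ⇒ $2
  rs@[6:4]=0x0 ⇒ $0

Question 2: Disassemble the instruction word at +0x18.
set $3, #103

off 0x18: read 71 e7 as big → 0x71e7
  top 6b → 0x1c → set [RI]
  [9:7] rd=3 = $3
  [6:0] imm=103 = #103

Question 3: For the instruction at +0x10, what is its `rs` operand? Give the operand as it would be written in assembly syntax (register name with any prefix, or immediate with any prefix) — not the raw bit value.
$1

off 0x10: read 67 90 as big → 0x6790
  opcode bits[15:10]=0x19: cp/RR
  [9:7] rd=7 = $7
  [6:4] rs=1 = $1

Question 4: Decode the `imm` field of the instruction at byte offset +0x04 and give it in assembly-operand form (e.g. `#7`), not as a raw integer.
+0x04: 33 07 ⇒ word 0x3307 (big)
  top 6b → 0xc → andi [RI]
  [9:7] rd=6 = $6
  [6:0] imm=7 = #7

#7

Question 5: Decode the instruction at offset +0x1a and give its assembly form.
off 0x1a: read d8 90 as big → 0xd890
  opcode bits[15:10]=0x36: minus/RR
  [9:7] rd=1 = $1
  [6:4] rs=1 = $1

minus $1, $1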